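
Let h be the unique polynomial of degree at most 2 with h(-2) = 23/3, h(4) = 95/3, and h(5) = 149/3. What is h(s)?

h(s) = 2s^2 - 1/3

Write h(s) = as^2 + bs + c. Substituting each data point gives a linear system:
  4a - 2b + c = 23/3
  16a + 4b + c = 95/3
  25a + 5b + c = 149/3
Solving the system yields a = 2, b = 0, c = -1/3.
So h(s) = 2s^2 - 1/3.
Check: h(5) = 149/3. ✓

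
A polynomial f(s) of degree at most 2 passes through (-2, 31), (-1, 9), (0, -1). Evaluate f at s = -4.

111

Using the Lagrange interpolation formula with nodes -2, -1, 0:
  L_0(s) = (s + 1)s / 2
  L_1(s) = (s + 2)s / -1
  L_2(s) = (s + 2)(s + 1) / 2
Then f(s) = 31·L_0(s) + 9·L_1(s) - 1·L_2(s).
Expanding and collecting terms gives f(s) = 6s² - 4s - 1.
Evaluating at s = -4: f(-4) = 111.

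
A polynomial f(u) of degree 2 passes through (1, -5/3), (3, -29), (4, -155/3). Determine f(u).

f(u) = -3u^2 - (5/3)u + 3

Using the Lagrange interpolation formula with nodes 1, 3, 4:
  L_0(u) = (u - 3)(u - 4) / 6
  L_1(u) = (u - 1)(u - 4) / -2
  L_2(u) = (u - 1)(u - 3) / 3
Then f(u) = -5/3·L_0(u) - 29·L_1(u) - 155/3·L_2(u).
Expanding and collecting terms gives f(u) = -3u² - (5/3)u + 3.
Check: f(4) = -155/3. ✓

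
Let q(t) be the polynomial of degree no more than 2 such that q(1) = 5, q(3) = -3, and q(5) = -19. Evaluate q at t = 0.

Write q(t) = at^2 + bt + c. Substituting each data point gives a linear system:
  a + b + c = 5
  9a + 3b + c = -3
  25a + 5b + c = -19
Solving the system yields a = -1, b = 0, c = 6.
So q(t) = -t² + 6.
Then q(0) = 6.

6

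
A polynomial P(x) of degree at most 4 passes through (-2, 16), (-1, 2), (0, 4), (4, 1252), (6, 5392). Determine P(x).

Using the Lagrange interpolation formula with nodes -2, -1, 0, 4, 6:
  L_0(x) = (x + 1)x(x - 4)(x - 6) / 96
  L_1(x) = (x + 2)x(x - 4)(x - 6) / -35
  L_2(x) = (x + 2)(x + 1)(x - 4)(x - 6) / 48
  L_3(x) = (x + 2)(x + 1)x(x - 6) / -240
  L_4(x) = (x + 2)(x + 1)x(x - 4) / 672
Then P(x) = 16·L_0(x) + 2·L_1(x) + 4·L_2(x) + 1252·L_3(x) + 5392·L_4(x).
Expanding and collecting terms gives P(x) = 3x⁴ + 6x³ + 5x² + 4x + 4.
Check: P(-2) = 16. ✓

P(x) = 3x^4 + 6x^3 + 5x^2 + 4x + 4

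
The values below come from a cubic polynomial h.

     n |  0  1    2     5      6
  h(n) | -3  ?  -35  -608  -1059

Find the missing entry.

-4

The 4 known points determine the degree-3 polynomial uniquely.
Write h(n) = an^3 + bn^2 + cn + d. Substituting each data point gives a linear system:
  d = -3
  8a + 4b + 2c + d = -35
  125a + 25b + 5c + d = -608
  216a + 36b + 6c + d = -1059
Solving the system yields a = -5, b = 0, c = 4, d = -3.
So h(n) = -5n³ + 4n - 3.
Then h(1) = -4.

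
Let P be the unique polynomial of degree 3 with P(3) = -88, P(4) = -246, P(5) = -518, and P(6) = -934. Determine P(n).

Write P(n) = an^3 + bn^2 + cn + d. Substituting each data point gives a linear system:
  27a + 9b + 3c + d = -88
  64a + 16b + 4c + d = -246
  125a + 25b + 5c + d = -518
  216a + 36b + 6c + d = -934
Solving the system yields a = -5, b = 3, c = 6, d = 2.
So P(n) = -5n^3 + 3n^2 + 6n + 2.
Check: P(3) = -88. ✓

P(n) = -5n^3 + 3n^2 + 6n + 2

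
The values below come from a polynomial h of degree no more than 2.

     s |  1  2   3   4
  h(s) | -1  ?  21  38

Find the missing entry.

8

On equispaced nodes a degree-2 polynomial has vanishing third forward difference, so
  - h(1) + 3·h(2) - 3·h(3) + h(4) = 0.
Substituting the known values and solving for h(2):
  3·h(2) = 24
  h(2) = 8.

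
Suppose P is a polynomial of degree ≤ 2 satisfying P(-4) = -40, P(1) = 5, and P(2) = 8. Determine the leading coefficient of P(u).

-1

Write P(u) = au^2 + bu + c. Substituting each data point gives a linear system:
  16a - 4b + c = -40
  a + b + c = 5
  4a + 2b + c = 8
Solving the system yields a = -1, b = 6, c = 0.
So P(u) = -u^2 + 6u.
The leading coefficient is -1.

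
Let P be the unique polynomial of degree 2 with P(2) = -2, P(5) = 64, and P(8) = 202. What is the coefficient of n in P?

-6

Write P(n) = an^2 + bn + c. Substituting each data point gives a linear system:
  4a + 2b + c = -2
  25a + 5b + c = 64
  64a + 8b + c = 202
Solving the system yields a = 4, b = -6, c = -6.
So P(n) = 4n² - 6n - 6.
The coefficient of n is -6.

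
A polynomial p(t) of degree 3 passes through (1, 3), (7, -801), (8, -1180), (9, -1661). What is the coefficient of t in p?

Write p(t) = at^3 + bt^2 + ct + d. Substituting each data point gives a linear system:
  a + b + c + d = 3
  343a + 49b + 7c + d = -801
  512a + 64b + 8c + d = -1180
  729a + 81b + 9c + d = -1661
Solving the system yields a = -2, b = -3, c = 4, d = 4.
So p(t) = -2t^3 - 3t^2 + 4t + 4.
The coefficient of t is 4.

4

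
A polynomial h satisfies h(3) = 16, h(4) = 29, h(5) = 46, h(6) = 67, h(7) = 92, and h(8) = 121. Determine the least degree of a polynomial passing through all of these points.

Forward differences of the values at u = 3, 4, 5, 6, 7, 8:
  h  : 16  29  46  67  92  121
  Δ  : 13  17  21  25  29
  Δ^2: 4  4  4  4
  Δ^3: 0  0  0
  Δ^4: 0  0
  Δ^5: 0
The second differences are constant (4) and nonzero, while all higher differences vanish, so the minimal degree is 2.

2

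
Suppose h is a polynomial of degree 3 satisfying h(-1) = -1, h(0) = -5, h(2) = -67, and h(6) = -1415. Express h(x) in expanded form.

Using the Lagrange interpolation formula with nodes -1, 0, 2, 6:
  L_0(x) = x(x - 2)(x - 6) / -21
  L_1(x) = (x + 1)(x - 2)(x - 6) / 12
  L_2(x) = (x + 1)x(x - 6) / -24
  L_3(x) = (x + 1)x(x - 2) / 168
Then h(x) = -1·L_0(x) - 5·L_1(x) - 67·L_2(x) - 1415·L_3(x).
Expanding and collecting terms gives h(x) = -6x^3 - 3x^2 - x - 5.
Check: h(-1) = -1. ✓

h(x) = -6x^3 - 3x^2 - x - 5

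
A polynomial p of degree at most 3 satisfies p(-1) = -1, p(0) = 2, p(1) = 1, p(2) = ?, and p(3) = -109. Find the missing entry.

The 4 known points determine the degree-3 polynomial uniquely.
Write p(s) = as^3 + bs^2 + cs + d. Substituting each data point gives a linear system:
  -a + b - c + d = -1
  d = 2
  a + b + c + d = 1
  27a + 9b + 3c + d = -109
Solving the system yields a = -4, b = -2, c = 5, d = 2.
So p(s) = -4s^3 - 2s^2 + 5s + 2.
Then p(2) = -28.

-28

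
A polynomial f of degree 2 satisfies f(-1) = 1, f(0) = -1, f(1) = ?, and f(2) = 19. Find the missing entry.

The 3 known points determine the degree-2 polynomial uniquely.
Write f(n) = an^2 + bn + c. Substituting each data point gives a linear system:
  a - b + c = 1
  c = -1
  4a + 2b + c = 19
Solving the system yields a = 4, b = 2, c = -1.
So f(n) = 4n^2 + 2n - 1.
Then f(1) = 5.

5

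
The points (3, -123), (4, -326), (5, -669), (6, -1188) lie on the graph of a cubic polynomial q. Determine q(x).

Using the Lagrange interpolation formula with nodes 3, 4, 5, 6:
  L_0(x) = (x - 4)(x - 5)(x - 6) / -6
  L_1(x) = (x - 3)(x - 5)(x - 6) / 2
  L_2(x) = (x - 3)(x - 4)(x - 6) / -2
  L_3(x) = (x - 3)(x - 4)(x - 5) / 6
Then q(x) = -123·L_0(x) - 326·L_1(x) - 669·L_2(x) - 1188·L_3(x).
Expanding and collecting terms gives q(x) = -6x³ + 2x² + 5x + 6.
Check: q(3) = -123. ✓

q(x) = -6x^3 + 2x^2 + 5x + 6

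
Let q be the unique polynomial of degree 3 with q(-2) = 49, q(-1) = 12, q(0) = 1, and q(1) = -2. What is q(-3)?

Forward differences of the values at u = -2, -1, 0, 1:
  q  : 49  12  1  -2
  Δ  : -37  -11  -3
  Δ^2: 26  8
  Δ^3: -18
The third differences are constant, confirming degree 3.
Interpolating (Newton forward form) and evaluating at u = -3 gives q(-3) = 130.

130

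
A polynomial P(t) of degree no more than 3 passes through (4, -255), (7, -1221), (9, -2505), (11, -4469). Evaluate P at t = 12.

-5751

Write P(t) = at^3 + bt^2 + ct + d. Substituting each data point gives a linear system:
  64a + 16b + 4c + d = -255
  343a + 49b + 7c + d = -1221
  729a + 81b + 9c + d = -2505
  1331a + 121b + 11c + d = -4469
Solving the system yields a = -3, b = -4, c = 1, d = -3.
So P(t) = -3t^3 - 4t^2 + t - 3.
Then P(12) = -5751.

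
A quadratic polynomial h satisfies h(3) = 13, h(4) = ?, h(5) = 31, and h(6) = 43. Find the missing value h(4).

21

On equispaced nodes a degree-2 polynomial has vanishing third forward difference, so
  - h(3) + 3·h(4) - 3·h(5) + h(6) = 0.
Substituting the known values and solving for h(4):
  3·h(4) = 63
  h(4) = 21.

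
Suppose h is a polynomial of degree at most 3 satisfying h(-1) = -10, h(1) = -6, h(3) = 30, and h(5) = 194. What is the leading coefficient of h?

Write h(x) = ax^3 + bx^2 + cx + d. Substituting each data point gives a linear system:
  -a + b - c + d = -10
  a + b + c + d = -6
  27a + 9b + 3c + d = 30
  125a + 25b + 5c + d = 194
Solving the system yields a = 2, b = -2, c = 0, d = -6.
So h(x) = 2x^3 - 2x^2 - 6.
The leading coefficient is 2.

2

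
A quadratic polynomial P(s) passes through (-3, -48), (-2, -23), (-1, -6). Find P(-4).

Forward differences of the values at s = -3, -2, -1:
  P  : -48  -23  -6
  Δ  : 25  17
  Δ^2: -8
The second differences are constant, confirming degree 2.
Interpolating (Newton forward form) and evaluating at s = -4 gives P(-4) = -81.

-81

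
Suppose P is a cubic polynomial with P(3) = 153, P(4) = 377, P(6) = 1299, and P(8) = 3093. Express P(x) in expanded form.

Using the Lagrange interpolation formula with nodes 3, 4, 6, 8:
  L_0(x) = (x - 4)(x - 6)(x - 8) / -15
  L_1(x) = (x - 3)(x - 6)(x - 8) / 8
  L_2(x) = (x - 3)(x - 4)(x - 8) / -12
  L_3(x) = (x - 3)(x - 4)(x - 6) / 40
Then P(x) = 153·L_0(x) + 377·L_1(x) + 1299·L_2(x) + 3093·L_3(x).
Expanding and collecting terms gives P(x) = 6x^3 + x^2 - 5x - 3.
Check: P(8) = 3093. ✓

P(x) = 6x^3 + x^2 - 5x - 3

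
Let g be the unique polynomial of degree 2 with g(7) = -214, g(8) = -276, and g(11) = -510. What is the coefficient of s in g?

-2

Write g(s) = as^2 + bs + c. Substituting each data point gives a linear system:
  49a + 7b + c = -214
  64a + 8b + c = -276
  121a + 11b + c = -510
Solving the system yields a = -4, b = -2, c = -4.
So g(s) = -4s^2 - 2s - 4.
The coefficient of s is -2.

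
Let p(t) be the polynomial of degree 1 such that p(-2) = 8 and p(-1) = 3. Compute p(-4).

18

Write p(t) = at + b. Substituting each data point gives a linear system:
  -2a + b = 8
  -a + b = 3
Solving the system yields a = -5, b = -2.
So p(t) = -5t - 2.
Then p(-4) = 18.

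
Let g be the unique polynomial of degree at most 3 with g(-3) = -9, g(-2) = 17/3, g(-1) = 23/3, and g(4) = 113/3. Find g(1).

Write g(t) = at^3 + bt^2 + ct + d. Substituting each data point gives a linear system:
  -27a + 9b - 3c + d = -9
  -8a + 4b - 2c + d = 17/3
  -a + b - c + d = 23/3
  64a + 16b + 4c + d = 113/3
Solving the system yields a = 1, b = -1/3, c = -6, d = 3.
So g(t) = t^3 - (1/3)t^2 - 6t + 3.
Then g(1) = -7/3.

-7/3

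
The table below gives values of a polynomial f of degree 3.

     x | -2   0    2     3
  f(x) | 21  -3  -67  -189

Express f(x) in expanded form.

f(x) = -5x^3 - 5x^2 - 2x - 3

Write f(x) = ax^3 + bx^2 + cx + d. Substituting each data point gives a linear system:
  -8a + 4b - 2c + d = 21
  d = -3
  8a + 4b + 2c + d = -67
  27a + 9b + 3c + d = -189
Solving the system yields a = -5, b = -5, c = -2, d = -3.
So f(x) = -5x^3 - 5x^2 - 2x - 3.
Check: f(2) = -67. ✓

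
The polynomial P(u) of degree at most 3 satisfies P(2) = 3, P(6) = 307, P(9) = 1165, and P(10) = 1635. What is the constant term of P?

Write P(u) = au^3 + bu^2 + cu + d. Substituting each data point gives a linear system:
  8a + 4b + 2c + d = 3
  216a + 36b + 6c + d = 307
  729a + 81b + 9c + d = 1165
  1000a + 100b + 10c + d = 1635
Solving the system yields a = 2, b = -4, c = 4, d = -5.
So P(u) = 2u³ - 4u² + 4u - 5.
The constant term is -5.

-5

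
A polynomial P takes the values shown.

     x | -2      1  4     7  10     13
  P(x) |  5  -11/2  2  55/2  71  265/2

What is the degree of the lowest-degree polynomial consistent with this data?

2

Forward differences of the values at x = -2, 1, 4, 7, 10, 13:
  P  : 5  -11/2  2  55/2  71  265/2
  Δ  : -21/2  15/2  51/2  87/2  123/2
  Δ^2: 18  18  18  18
  Δ^3: 0  0  0
  Δ^4: 0  0
  Δ^5: 0
The second differences are constant (18) and nonzero, while all higher differences vanish, so the minimal degree is 2.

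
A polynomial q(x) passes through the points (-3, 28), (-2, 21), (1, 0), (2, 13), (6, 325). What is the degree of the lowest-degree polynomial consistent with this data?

Divided differences on the nodes -3, -2, 1, 2, 6:
  order 0: 28  21  0  13  325
  order 1: -7  -7  13  78
  order 2: 0  5  13
  order 3: 1  1
  order 4: 0
The order-3 divided differences are all 1 (nonzero) and every higher order vanishes, so the data lies on a polynomial of degree exactly 3.

3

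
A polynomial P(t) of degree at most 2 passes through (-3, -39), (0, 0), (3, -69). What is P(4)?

-116

Write P(t) = at^2 + bt + c. Substituting each data point gives a linear system:
  9a - 3b + c = -39
  c = 0
  9a + 3b + c = -69
Solving the system yields a = -6, b = -5, c = 0.
So P(t) = -6t² - 5t.
Then P(4) = -116.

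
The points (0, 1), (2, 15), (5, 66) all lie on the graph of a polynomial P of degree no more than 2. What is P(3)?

28

Using the Lagrange interpolation formula with nodes 0, 2, 5:
  L_0(u) = (u - 2)(u - 5) / 10
  L_1(u) = u(u - 5) / -6
  L_2(u) = u(u - 2) / 15
Then P(u) = 1·L_0(u) + 15·L_1(u) + 66·L_2(u).
Expanding and collecting terms gives P(u) = 2u² + 3u + 1.
Evaluating at u = 3: P(3) = 28.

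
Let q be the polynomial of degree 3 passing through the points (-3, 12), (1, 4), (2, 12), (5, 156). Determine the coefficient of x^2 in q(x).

2

Write q(x) = ax^3 + bx^2 + cx + d. Substituting each data point gives a linear system:
  -27a + 9b - 3c + d = 12
  a + b + c + d = 4
  8a + 4b + 2c + d = 12
  125a + 25b + 5c + d = 156
Solving the system yields a = 1, b = 2, c = -5, d = 6.
So q(x) = x^3 + 2x^2 - 5x + 6.
The coefficient of x^2 is 2.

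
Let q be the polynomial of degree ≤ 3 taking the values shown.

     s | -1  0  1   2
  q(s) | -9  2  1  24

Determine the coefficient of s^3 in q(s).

Write q(s) = as^3 + bs^2 + cs + d. Substituting each data point gives a linear system:
  -a + b - c + d = -9
  d = 2
  a + b + c + d = 1
  8a + 4b + 2c + d = 24
Solving the system yields a = 6, b = -6, c = -1, d = 2.
So q(s) = 6s³ - 6s² - s + 2.
The leading coefficient is 6.

6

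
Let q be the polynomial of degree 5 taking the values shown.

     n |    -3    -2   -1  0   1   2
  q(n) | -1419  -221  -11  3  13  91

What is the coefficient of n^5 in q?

4

Write q(n) = an^5 + bn^4 + cn^3 + dn^2 + en + k. Substituting each data point gives a linear system:
  -243a + 81b - 27c + 9d - 3e + k = -1419
  -32a + 16b - 8c + 4d - 2e + k = -221
  -a + b - c + d - e + k = -11
  k = 3
  a + b + c + d + e + k = 13
  32a + 16b + 8c + 4d + 2e + k = 91
Solving the system yields a = 4, b = -5, c = 2, d = 3, e = 6, k = 3.
So q(n) = 4n⁵ - 5n⁴ + 2n³ + 3n² + 6n + 3.
The leading coefficient is 4.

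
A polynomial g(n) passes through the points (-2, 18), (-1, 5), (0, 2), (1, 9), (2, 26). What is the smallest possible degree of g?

2

Forward differences of the values at n = -2, -1, 0, 1, 2:
  g  : 18  5  2  9  26
  Δ  : -13  -3  7  17
  Δ^2: 10  10  10
  Δ^3: 0  0
  Δ^4: 0
The second differences are constant (10) and nonzero, while all higher differences vanish, so the minimal degree is 2.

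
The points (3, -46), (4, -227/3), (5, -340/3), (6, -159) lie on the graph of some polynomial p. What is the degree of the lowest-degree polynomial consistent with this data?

2

Forward differences of the values at n = 3, 4, 5, 6:
  p  : -46  -227/3  -340/3  -159
  Δ  : -89/3  -113/3  -137/3
  Δ^2: -8  -8
  Δ^3: 0
The second differences are constant (-8) and nonzero, while all higher differences vanish, so the minimal degree is 2.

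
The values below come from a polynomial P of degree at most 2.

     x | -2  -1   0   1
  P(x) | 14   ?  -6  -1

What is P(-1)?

The 3 known points determine the degree-2 polynomial uniquely.
Write P(x) = ax^2 + bx + c. Substituting each data point gives a linear system:
  4a - 2b + c = 14
  c = -6
  a + b + c = -1
Solving the system yields a = 5, b = 0, c = -6.
So P(x) = 5x^2 - 6.
Then P(-1) = -1.

-1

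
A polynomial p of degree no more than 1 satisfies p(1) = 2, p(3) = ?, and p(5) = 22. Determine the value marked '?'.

On equispaced nodes a degree-1 polynomial has vanishing second forward difference, so
  p(1) - 2·p(3) + p(5) = 0.
Substituting the known values and solving for p(3):
  -2·p(3) = -24
  p(3) = 12.

12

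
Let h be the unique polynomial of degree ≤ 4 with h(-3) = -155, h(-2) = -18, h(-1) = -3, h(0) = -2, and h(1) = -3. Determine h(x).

Using the Lagrange interpolation formula with nodes -3, -2, -1, 0, 1:
  L_0(x) = (x + 2)(x + 1)x(x - 1) / 24
  L_1(x) = (x + 3)(x + 1)x(x - 1) / -6
  L_2(x) = (x + 3)(x + 2)x(x - 1) / 4
  L_3(x) = (x + 3)(x + 2)(x + 1)(x - 1) / -6
  L_4(x) = (x + 3)(x + 2)(x + 1)x / 24
Then h(x) = -155·L_0(x) - 18·L_1(x) - 3·L_2(x) - 2·L_3(x) - 3·L_4(x).
Expanding and collecting terms gives h(x) = -4x⁴ - 6x³ + 3x² + 6x - 2.
Check: h(1) = -3. ✓

h(x) = -4x^4 - 6x^3 + 3x^2 + 6x - 2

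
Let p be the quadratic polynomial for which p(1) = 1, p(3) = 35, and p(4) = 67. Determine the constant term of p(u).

-1

Write p(u) = au^2 + bu + c. Substituting each data point gives a linear system:
  a + b + c = 1
  9a + 3b + c = 35
  16a + 4b + c = 67
Solving the system yields a = 5, b = -3, c = -1.
So p(u) = 5u^2 - 3u - 1.
The constant term is -1.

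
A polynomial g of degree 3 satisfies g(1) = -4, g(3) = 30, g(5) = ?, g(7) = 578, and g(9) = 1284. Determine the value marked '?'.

The 4 known points determine the degree-3 polynomial uniquely.
Write g(n) = an^3 + bn^2 + cn + d. Substituting each data point gives a linear system:
  a + b + c + d = -4
  27a + 9b + 3c + d = 30
  343a + 49b + 7c + d = 578
  729a + 81b + 9c + d = 1284
Solving the system yields a = 2, b = -2, c = -1, d = -3.
So g(n) = 2n^3 - 2n^2 - n - 3.
Then g(5) = 192.

192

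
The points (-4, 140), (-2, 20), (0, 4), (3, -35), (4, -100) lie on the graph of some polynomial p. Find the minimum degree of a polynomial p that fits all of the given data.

3

Divided differences on the nodes -4, -2, 0, 3, 4:
  order 0: 140  20  4  -35  -100
  order 1: -60  -8  -13  -65
  order 2: 13  -1  -13
  order 3: -2  -2
  order 4: 0
The order-3 divided differences are all -2 (nonzero) and every higher order vanishes, so the data lies on a polynomial of degree exactly 3.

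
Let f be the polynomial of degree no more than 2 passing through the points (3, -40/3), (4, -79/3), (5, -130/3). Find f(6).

Using the Lagrange interpolation formula with nodes 3, 4, 5:
  L_0(n) = (n - 4)(n - 5) / 2
  L_1(n) = (n - 3)(n - 5) / -1
  L_2(n) = (n - 3)(n - 4) / 2
Then f(n) = -40/3·L_0(n) - 79/3·L_1(n) - 130/3·L_2(n).
Expanding and collecting terms gives f(n) = -2n^2 + n + 5/3.
Evaluating at n = 6: f(6) = -193/3.

-193/3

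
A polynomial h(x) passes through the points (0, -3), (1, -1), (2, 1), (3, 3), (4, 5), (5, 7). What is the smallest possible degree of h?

Forward differences of the values at x = 0, 1, 2, 3, 4, 5:
  h  : -3  -1  1  3  5  7
  Δ  : 2  2  2  2  2
  Δ^2: 0  0  0  0
  Δ^3: 0  0  0
  Δ^4: 0  0
  Δ^5: 0
The first differences are constant (2) and nonzero, while all higher differences vanish, so the minimal degree is 1.

1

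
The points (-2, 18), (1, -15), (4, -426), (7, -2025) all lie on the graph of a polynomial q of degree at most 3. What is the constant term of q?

-2

Write q(s) = as^3 + bs^2 + cs + d. Substituting each data point gives a linear system:
  -8a + 4b - 2c + d = 18
  a + b + c + d = -15
  64a + 16b + 4c + d = -426
  343a + 49b + 7c + d = -2025
Solving the system yields a = -5, b = -6, c = -2, d = -2.
So q(s) = -5s^3 - 6s^2 - 2s - 2.
The constant term is -2.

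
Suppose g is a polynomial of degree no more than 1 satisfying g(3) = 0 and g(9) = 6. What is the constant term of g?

Write g(n) = an + b. Substituting each data point gives a linear system:
  3a + b = 0
  9a + b = 6
Solving the system yields a = 1, b = -3.
So g(n) = n - 3.
The constant term is -3.

-3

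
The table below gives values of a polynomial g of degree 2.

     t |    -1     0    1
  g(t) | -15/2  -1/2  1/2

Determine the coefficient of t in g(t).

4

Write g(t) = at^2 + bt + c. Substituting each data point gives a linear system:
  a - b + c = -15/2
  c = -1/2
  a + b + c = 1/2
Solving the system yields a = -3, b = 4, c = -1/2.
So g(t) = -3t^2 + 4t - 1/2.
The coefficient of t is 4.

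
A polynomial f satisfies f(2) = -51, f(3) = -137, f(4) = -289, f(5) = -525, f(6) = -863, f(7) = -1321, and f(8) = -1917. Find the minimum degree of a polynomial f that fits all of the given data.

Forward differences of the values at s = 2, 3, 4, 5, 6, 7, 8:
  f  : -51  -137  -289  -525  -863  -1321  -1917
  Δ  : -86  -152  -236  -338  -458  -596
  Δ^2: -66  -84  -102  -120  -138
  Δ^3: -18  -18  -18  -18
  Δ^4: 0  0  0
  Δ^5: 0  0
  Δ^6: 0
The third differences are constant (-18) and nonzero, while all higher differences vanish, so the minimal degree is 3.

3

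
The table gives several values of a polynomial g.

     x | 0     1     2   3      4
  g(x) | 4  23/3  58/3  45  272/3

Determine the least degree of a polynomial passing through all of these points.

Forward differences of the values at x = 0, 1, 2, 3, 4:
  g  : 4  23/3  58/3  45  272/3
  Δ  : 11/3  35/3  77/3  137/3
  Δ^2: 8  14  20
  Δ^3: 6  6
  Δ^4: 0
The third differences are constant (6) and nonzero, while all higher differences vanish, so the minimal degree is 3.

3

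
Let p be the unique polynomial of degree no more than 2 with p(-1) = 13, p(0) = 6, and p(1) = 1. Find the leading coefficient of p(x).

Write p(x) = ax^2 + bx + c. Substituting each data point gives a linear system:
  a - b + c = 13
  c = 6
  a + b + c = 1
Solving the system yields a = 1, b = -6, c = 6.
So p(x) = x^2 - 6x + 6.
The leading coefficient is 1.

1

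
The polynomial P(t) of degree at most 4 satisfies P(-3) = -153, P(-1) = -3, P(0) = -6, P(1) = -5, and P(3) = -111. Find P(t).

Using the Lagrange interpolation formula with nodes -3, -1, 0, 1, 3:
  L_0(t) = (t + 1)t(t - 1)(t - 3) / 144
  L_1(t) = (t + 3)t(t - 1)(t - 3) / -16
  L_2(t) = (t + 3)(t + 1)(t - 1)(t - 3) / 9
  L_3(t) = (t + 3)(t + 1)t(t - 3) / -16
  L_4(t) = (t + 3)(t + 1)t(t - 1) / 144
Then P(t) = -153·L_0(t) - 3·L_1(t) - 6·L_2(t) - 5·L_3(t) - 111·L_4(t).
Expanding and collecting terms gives P(t) = -2t^4 + t^3 + 4t^2 - 2t - 6.
Check: P(-3) = -153. ✓

P(t) = -2t^4 + t^3 + 4t^2 - 2t - 6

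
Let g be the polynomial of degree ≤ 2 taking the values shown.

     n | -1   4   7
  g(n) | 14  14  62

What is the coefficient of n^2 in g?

Write g(n) = an^2 + bn + c. Substituting each data point gives a linear system:
  a - b + c = 14
  16a + 4b + c = 14
  49a + 7b + c = 62
Solving the system yields a = 2, b = -6, c = 6.
So g(n) = 2n^2 - 6n + 6.
The leading coefficient is 2.

2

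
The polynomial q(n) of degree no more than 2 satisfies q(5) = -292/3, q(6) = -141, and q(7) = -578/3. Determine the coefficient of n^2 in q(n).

-4

Write q(n) = an^2 + bn + c. Substituting each data point gives a linear system:
  25a + 5b + c = -292/3
  36a + 6b + c = -141
  49a + 7b + c = -578/3
Solving the system yields a = -4, b = 1/3, c = 1.
So q(n) = -4n² + (1/3)n + 1.
The leading coefficient is -4.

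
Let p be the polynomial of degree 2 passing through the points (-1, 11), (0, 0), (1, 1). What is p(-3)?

Using the Lagrange interpolation formula with nodes -1, 0, 1:
  L_0(u) = u(u - 1) / 2
  L_1(u) = (u + 1)(u - 1) / -1
  L_2(u) = (u + 1)u / 2
Then p(u) = 11·L_0(u) + 0·L_1(u) + 1·L_2(u).
Expanding and collecting terms gives p(u) = 6u^2 - 5u.
Evaluating at u = -3: p(-3) = 69.

69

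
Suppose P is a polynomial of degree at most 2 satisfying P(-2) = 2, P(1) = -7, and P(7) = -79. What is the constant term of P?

Write P(t) = at^2 + bt + c. Substituting each data point gives a linear system:
  4a - 2b + c = 2
  a + b + c = -7
  49a + 7b + c = -79
Solving the system yields a = -1, b = -4, c = -2.
So P(t) = -t^2 - 4t - 2.
The constant term is -2.

-2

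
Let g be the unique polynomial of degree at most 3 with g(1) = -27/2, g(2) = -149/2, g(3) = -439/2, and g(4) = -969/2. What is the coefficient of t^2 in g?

Write g(t) = at^3 + bt^2 + ct + d. Substituting each data point gives a linear system:
  a + b + c + d = -27/2
  8a + 4b + 2c + d = -149/2
  27a + 9b + 3c + d = -439/2
  64a + 16b + 4c + d = -969/2
Solving the system yields a = -6, b = -6, c = -1, d = -1/2.
So g(t) = -6t^3 - 6t^2 - t - 1/2.
The coefficient of t^2 is -6.

-6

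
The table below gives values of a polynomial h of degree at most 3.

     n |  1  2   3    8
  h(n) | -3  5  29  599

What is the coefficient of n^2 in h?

2

Write h(n) = an^3 + bn^2 + cn + d. Substituting each data point gives a linear system:
  a + b + c + d = -3
  8a + 4b + 2c + d = 5
  27a + 9b + 3c + d = 29
  512a + 64b + 8c + d = 599
Solving the system yields a = 1, b = 2, c = -5, d = -1.
So h(n) = n^3 + 2n^2 - 5n - 1.
The coefficient of n^2 is 2.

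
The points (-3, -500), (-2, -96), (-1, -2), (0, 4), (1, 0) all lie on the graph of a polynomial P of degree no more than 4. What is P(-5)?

Using the Lagrange interpolation formula with nodes -3, -2, -1, 0, 1:
  L_0(n) = (n + 2)(n + 1)n(n - 1) / 24
  L_1(n) = (n + 3)(n + 1)n(n - 1) / -6
  L_2(n) = (n + 3)(n + 2)n(n - 1) / 4
  L_3(n) = (n + 3)(n + 2)(n + 1)(n - 1) / -6
  L_4(n) = (n + 3)(n + 2)(n + 1)n / 24
Then P(n) = -500·L_0(n) - 96·L_1(n) - 2·L_2(n) + 4·L_3(n) + 0·L_4(n).
Expanding and collecting terms gives P(n) = -6n^4 + n^3 + n^2 + 4.
Evaluating at n = -5: P(-5) = -3846.

-3846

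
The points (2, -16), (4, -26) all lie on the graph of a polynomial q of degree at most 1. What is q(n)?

Write q(n) = an + b. Substituting each data point gives a linear system:
  2a + b = -16
  4a + b = -26
Solving the system yields a = -5, b = -6.
So q(n) = -5n - 6.
Check: q(4) = -26. ✓

q(n) = -5n - 6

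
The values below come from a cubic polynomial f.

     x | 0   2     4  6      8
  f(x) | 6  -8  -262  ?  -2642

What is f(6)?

-1044

On equispaced nodes a degree-3 polynomial has vanishing fourth forward difference, so
  f(0) - 4·f(2) + 6·f(4) - 4·f(6) + f(8) = 0.
Substituting the known values and solving for f(6):
  -4·f(6) = 4176
  f(6) = -1044.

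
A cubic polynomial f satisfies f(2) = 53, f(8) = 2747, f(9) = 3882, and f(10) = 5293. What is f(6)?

1185

Using the Lagrange interpolation formula with nodes 2, 8, 9, 10:
  L_0(t) = (t - 8)(t - 9)(t - 10) / -336
  L_1(t) = (t - 2)(t - 9)(t - 10) / 12
  L_2(t) = (t - 2)(t - 8)(t - 10) / -7
  L_3(t) = (t - 2)(t - 8)(t - 9) / 16
Then f(t) = 53·L_0(t) + 2747·L_1(t) + 3882·L_2(t) + 5293·L_3(t).
Expanding and collecting terms gives f(t) = 5t^3 + 3t^2 - t + 3.
Evaluating at t = 6: f(6) = 1185.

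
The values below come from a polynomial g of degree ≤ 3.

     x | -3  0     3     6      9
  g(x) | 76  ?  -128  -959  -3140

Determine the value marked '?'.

1

The 4 known points determine the degree-3 polynomial uniquely.
Write g(x) = ax^3 + bx^2 + cx + d. Substituting each data point gives a linear system:
  -27a + 9b - 3c + d = 76
  27a + 9b + 3c + d = -128
  216a + 36b + 6c + d = -959
  729a + 81b + 9c + d = -3140
Solving the system yields a = -4, b = -3, c = 2, d = 1.
So g(x) = -4x^3 - 3x^2 + 2x + 1.
Then g(0) = 1.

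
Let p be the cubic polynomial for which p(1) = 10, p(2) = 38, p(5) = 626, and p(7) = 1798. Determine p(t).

p(t) = 6t^3 - 6t^2 + 4t + 6

Using the Lagrange interpolation formula with nodes 1, 2, 5, 7:
  L_0(t) = (t - 2)(t - 5)(t - 7) / -24
  L_1(t) = (t - 1)(t - 5)(t - 7) / 15
  L_2(t) = (t - 1)(t - 2)(t - 7) / -24
  L_3(t) = (t - 1)(t - 2)(t - 5) / 60
Then p(t) = 10·L_0(t) + 38·L_1(t) + 626·L_2(t) + 1798·L_3(t).
Expanding and collecting terms gives p(t) = 6t^3 - 6t^2 + 4t + 6.
Check: p(1) = 10. ✓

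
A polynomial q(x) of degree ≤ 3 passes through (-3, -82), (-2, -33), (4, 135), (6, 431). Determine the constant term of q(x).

Write q(x) = ax^3 + bx^2 + cx + d. Substituting each data point gives a linear system:
  -27a + 9b - 3c + d = -82
  -8a + 4b - 2c + d = -33
  64a + 16b + 4c + d = 135
  216a + 36b + 6c + d = 431
Solving the system yields a = 2, b = -1, c = 6, d = -1.
So q(x) = 2x^3 - x^2 + 6x - 1.
The constant term is -1.

-1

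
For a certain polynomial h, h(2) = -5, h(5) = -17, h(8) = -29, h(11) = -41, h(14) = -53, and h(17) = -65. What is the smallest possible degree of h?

1

Forward differences of the values at n = 2, 5, 8, 11, 14, 17:
  h  : -5  -17  -29  -41  -53  -65
  Δ  : -12  -12  -12  -12  -12
  Δ^2: 0  0  0  0
  Δ^3: 0  0  0
  Δ^4: 0  0
  Δ^5: 0
The first differences are constant (-12) and nonzero, while all higher differences vanish, so the minimal degree is 1.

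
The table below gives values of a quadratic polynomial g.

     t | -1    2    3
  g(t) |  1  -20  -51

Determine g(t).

g(t) = -6t^2 - t + 6

Write g(t) = at^2 + bt + c. Substituting each data point gives a linear system:
  a - b + c = 1
  4a + 2b + c = -20
  9a + 3b + c = -51
Solving the system yields a = -6, b = -1, c = 6.
So g(t) = -6t^2 - t + 6.
Check: g(-1) = 1. ✓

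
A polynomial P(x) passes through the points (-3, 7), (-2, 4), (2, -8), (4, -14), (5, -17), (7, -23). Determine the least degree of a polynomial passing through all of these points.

1

Divided differences on the nodes -3, -2, 2, 4, 5, 7:
  order 0: 7  4  -8  -14  -17  -23
  order 1: -3  -3  -3  -3  -3
  order 2: 0  0  0  0
  order 3: 0  0  0
  order 4: 0  0
  order 5: 0
The order-1 divided differences are all -3 (nonzero) and every higher order vanishes, so the data lies on a polynomial of degree exactly 1.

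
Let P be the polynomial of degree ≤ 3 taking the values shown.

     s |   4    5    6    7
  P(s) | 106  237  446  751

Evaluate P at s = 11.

3291

Forward differences of the values at s = 4, 5, 6, 7:
  P  : 106  237  446  751
  Δ  : 131  209  305
  Δ^2: 78  96
  Δ^3: 18
The third differences are constant, confirming degree 3.
Interpolating (Newton forward form) and evaluating at s = 11 gives P(11) = 3291.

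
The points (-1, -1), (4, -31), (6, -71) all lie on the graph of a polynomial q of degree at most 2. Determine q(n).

q(n) = -2n^2 + 1

Using the Lagrange interpolation formula with nodes -1, 4, 6:
  L_0(n) = (n - 4)(n - 6) / 35
  L_1(n) = (n + 1)(n - 6) / -10
  L_2(n) = (n + 1)(n - 4) / 14
Then q(n) = -1·L_0(n) - 31·L_1(n) - 71·L_2(n).
Expanding and collecting terms gives q(n) = -2n² + 1.
Check: q(4) = -31. ✓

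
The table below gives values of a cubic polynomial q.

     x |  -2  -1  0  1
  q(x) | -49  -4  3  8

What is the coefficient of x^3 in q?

Write q(x) = ax^3 + bx^2 + cx + d. Substituting each data point gives a linear system:
  -8a + 4b - 2c + d = -49
  -a + b - c + d = -4
  d = 3
  a + b + c + d = 8
Solving the system yields a = 6, b = -1, c = 0, d = 3.
So q(x) = 6x³ - x² + 3.
The leading coefficient is 6.

6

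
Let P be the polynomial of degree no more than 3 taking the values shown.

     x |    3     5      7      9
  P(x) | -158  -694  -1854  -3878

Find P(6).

-1181

Forward differences of the values at x = 3, 5, 7, 9:
  P  : -158  -694  -1854  -3878
  Δ  : -536  -1160  -2024
  Δ^2: -624  -864
  Δ^3: -240
The third differences are constant, confirming degree 3.
Interpolating (Newton forward form) and evaluating at x = 6 gives P(6) = -1181.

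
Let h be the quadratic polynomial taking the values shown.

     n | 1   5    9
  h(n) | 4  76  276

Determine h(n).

h(n) = 4n^2 - 6n + 6

Write h(n) = an^2 + bn + c. Substituting each data point gives a linear system:
  a + b + c = 4
  25a + 5b + c = 76
  81a + 9b + c = 276
Solving the system yields a = 4, b = -6, c = 6.
So h(n) = 4n^2 - 6n + 6.
Check: h(1) = 4. ✓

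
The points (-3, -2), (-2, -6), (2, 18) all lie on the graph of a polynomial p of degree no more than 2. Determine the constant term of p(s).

-2

Write p(s) = as^2 + bs + c. Substituting each data point gives a linear system:
  9a - 3b + c = -2
  4a - 2b + c = -6
  4a + 2b + c = 18
Solving the system yields a = 2, b = 6, c = -2.
So p(s) = 2s^2 + 6s - 2.
The constant term is -2.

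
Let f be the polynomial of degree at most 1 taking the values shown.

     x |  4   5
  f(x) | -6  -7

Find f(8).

Using the Lagrange interpolation formula with nodes 4, 5:
  L_0(x) = (x - 5) / -1
  L_1(x) = (x - 4) / 1
Then f(x) = -6·L_0(x) - 7·L_1(x).
Expanding and collecting terms gives f(x) = -x - 2.
Evaluating at x = 8: f(8) = -10.

-10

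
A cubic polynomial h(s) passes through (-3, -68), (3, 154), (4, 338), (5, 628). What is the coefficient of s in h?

Write h(s) = as^3 + bs^2 + cs + d. Substituting each data point gives a linear system:
  -27a + 9b - 3c + d = -68
  27a + 9b + 3c + d = 154
  64a + 16b + 4c + d = 338
  125a + 25b + 5c + d = 628
Solving the system yields a = 4, b = 5, c = 1, d = -2.
So h(s) = 4s³ + 5s² + s - 2.
The coefficient of s is 1.

1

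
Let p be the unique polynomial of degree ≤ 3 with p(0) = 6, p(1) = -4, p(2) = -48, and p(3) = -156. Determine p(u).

Using the Lagrange interpolation formula with nodes 0, 1, 2, 3:
  L_0(u) = (u - 1)(u - 2)(u - 3) / -6
  L_1(u) = u(u - 2)(u - 3) / 2
  L_2(u) = u(u - 1)(u - 3) / -2
  L_3(u) = u(u - 1)(u - 2) / 6
Then p(u) = 6·L_0(u) - 4·L_1(u) - 48·L_2(u) - 156·L_3(u).
Expanding and collecting terms gives p(u) = -5u^3 - 2u^2 - 3u + 6.
Check: p(1) = -4. ✓

p(u) = -5u^3 - 2u^2 - 3u + 6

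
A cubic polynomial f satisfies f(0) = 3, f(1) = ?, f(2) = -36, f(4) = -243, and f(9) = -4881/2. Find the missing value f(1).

-9/2

The 4 known points determine the degree-3 polynomial uniquely.
Write f(x) = ax^3 + bx^2 + cx + d. Substituting each data point gives a linear system:
  d = 3
  8a + 4b + 2c + d = -36
  64a + 16b + 4c + d = -243
  729a + 81b + 9c + d = -4881/2
Solving the system yields a = -3, b = -3, c = -3/2, d = 3.
So f(x) = -3x^3 - 3x^2 - (3/2)x + 3.
Then f(1) = -9/2.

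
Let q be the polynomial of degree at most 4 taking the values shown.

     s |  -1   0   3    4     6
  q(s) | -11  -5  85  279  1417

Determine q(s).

Using the Lagrange interpolation formula with nodes -1, 0, 3, 4, 6:
  L_0(s) = s(s - 3)(s - 4)(s - 6) / 140
  L_1(s) = (s + 1)(s - 3)(s - 4)(s - 6) / -72
  L_2(s) = (s + 1)s(s - 4)(s - 6) / 36
  L_3(s) = (s + 1)s(s - 3)(s - 6) / -40
  L_4(s) = (s + 1)s(s - 3)(s - 4) / 252
Then q(s) = -11·L_0(s) - 5·L_1(s) + 85·L_2(s) + 279·L_3(s) + 1417·L_4(s).
Expanding and collecting terms gives q(s) = s^4 + s^3 - 3s^2 + 3s - 5.
Check: q(3) = 85. ✓

q(s) = s^4 + s^3 - 3s^2 + 3s - 5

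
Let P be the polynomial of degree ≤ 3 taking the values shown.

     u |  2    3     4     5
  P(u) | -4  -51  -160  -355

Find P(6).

-660

Write P(u) = au^3 + bu^2 + cu + d. Substituting each data point gives a linear system:
  8a + 4b + 2c + d = -4
  27a + 9b + 3c + d = -51
  64a + 16b + 4c + d = -160
  125a + 25b + 5c + d = -355
Solving the system yields a = -4, b = 5, c = 4, d = 0.
So P(u) = -4u^3 + 5u^2 + 4u.
Then P(6) = -660.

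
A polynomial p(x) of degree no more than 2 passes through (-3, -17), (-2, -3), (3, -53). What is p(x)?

p(x) = -4x^2 - 6x + 1

Write p(x) = ax^2 + bx + c. Substituting each data point gives a linear system:
  9a - 3b + c = -17
  4a - 2b + c = -3
  9a + 3b + c = -53
Solving the system yields a = -4, b = -6, c = 1.
So p(x) = -4x^2 - 6x + 1.
Check: p(3) = -53. ✓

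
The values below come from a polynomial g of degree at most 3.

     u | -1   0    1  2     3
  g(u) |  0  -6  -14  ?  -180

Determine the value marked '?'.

The 4 known points determine the degree-3 polynomial uniquely.
Write g(u) = au^3 + bu^2 + cu + d. Substituting each data point gives a linear system:
  -a + b - c + d = 0
  d = -6
  a + b + c + d = -14
  27a + 9b + 3c + d = -180
Solving the system yields a = -6, b = -1, c = -1, d = -6.
So g(u) = -6u³ - u² - u - 6.
Then g(2) = -60.

-60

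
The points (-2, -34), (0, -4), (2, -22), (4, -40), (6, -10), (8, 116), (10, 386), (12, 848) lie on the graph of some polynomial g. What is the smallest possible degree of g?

Forward differences of the values at u = -2, 0, 2, 4, 6, 8, 10, 12:
  g  : -34  -4  -22  -40  -10  116  386  848
  Δ  : 30  -18  -18  30  126  270  462
  Δ^2: -48  0  48  96  144  192
  Δ^3: 48  48  48  48  48
  Δ^4: 0  0  0  0
  Δ^5: 0  0  0
  Δ^6: 0  0
  Δ^7: 0
The third differences are constant (48) and nonzero, while all higher differences vanish, so the minimal degree is 3.

3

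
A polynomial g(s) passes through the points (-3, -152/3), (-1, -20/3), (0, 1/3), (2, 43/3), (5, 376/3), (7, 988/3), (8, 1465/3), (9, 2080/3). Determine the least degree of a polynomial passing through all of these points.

Divided differences on the nodes -3, -1, 0, 2, 5, 7, 8, 9:
  order 0: -152/3  -20/3  1/3  43/3  376/3  988/3  1465/3  2080/3
  order 1: 22  7  7  37  102  159  205
  order 2: -5  0  6  13  19  23
  order 3: 1  1  1  1  1
  order 4: 0  0  0  0
  order 5: 0  0  0
  order 6: 0  0
  order 7: 0
The order-3 divided differences are all 1 (nonzero) and every higher order vanishes, so the data lies on a polynomial of degree exactly 3.

3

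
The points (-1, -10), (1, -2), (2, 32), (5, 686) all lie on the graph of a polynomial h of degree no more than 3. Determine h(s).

h(s) = 6s^3 - 2s^2 - 2s - 4

Write h(s) = as^3 + bs^2 + cs + d. Substituting each data point gives a linear system:
  -a + b - c + d = -10
  a + b + c + d = -2
  8a + 4b + 2c + d = 32
  125a + 25b + 5c + d = 686
Solving the system yields a = 6, b = -2, c = -2, d = -4.
So h(s) = 6s^3 - 2s^2 - 2s - 4.
Check: h(2) = 32. ✓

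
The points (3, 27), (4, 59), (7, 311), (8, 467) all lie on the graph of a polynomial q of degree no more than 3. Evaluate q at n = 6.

Using the Lagrange interpolation formula with nodes 3, 4, 7, 8:
  L_0(n) = (n - 4)(n - 7)(n - 8) / -20
  L_1(n) = (n - 3)(n - 7)(n - 8) / 12
  L_2(n) = (n - 3)(n - 4)(n - 8) / -12
  L_3(n) = (n - 3)(n - 4)(n - 7) / 20
Then q(n) = 27·L_0(n) + 59·L_1(n) + 311·L_2(n) + 467·L_3(n).
Expanding and collecting terms gives q(n) = n^3 - n^2 + 2n + 3.
Evaluating at n = 6: q(6) = 195.

195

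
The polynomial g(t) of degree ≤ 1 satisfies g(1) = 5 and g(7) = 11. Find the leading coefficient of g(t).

1

Write g(t) = at + b. Substituting each data point gives a linear system:
  a + b = 5
  7a + b = 11
Solving the system yields a = 1, b = 4.
So g(t) = t + 4.
The leading coefficient is 1.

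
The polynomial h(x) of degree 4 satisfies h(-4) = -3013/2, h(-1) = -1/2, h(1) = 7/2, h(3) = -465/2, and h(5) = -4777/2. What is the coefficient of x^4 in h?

-5

Write h(x) = ax^4 + bx^3 + cx^2 + dx + e. Substituting each data point gives a linear system:
  256a - 64b + 16c - 4d + e = -3013/2
  a - b + c - d + e = -1/2
  a + b + c + d + e = 7/2
  81a + 27b + 9c + 3d + e = -465/2
  625a + 125b + 25c + 5d + e = -4777/2
Solving the system yields a = -5, b = 5, c = 5, d = -3, e = 3/2.
So h(x) = -5x⁴ + 5x³ + 5x² - 3x + 3/2.
The leading coefficient is -5.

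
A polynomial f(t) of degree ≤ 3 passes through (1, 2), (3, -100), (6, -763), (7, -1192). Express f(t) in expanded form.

f(t) = -3t^3 - 4t^2 + 4t + 5

Using the Lagrange interpolation formula with nodes 1, 3, 6, 7:
  L_0(t) = (t - 3)(t - 6)(t - 7) / -60
  L_1(t) = (t - 1)(t - 6)(t - 7) / 24
  L_2(t) = (t - 1)(t - 3)(t - 7) / -15
  L_3(t) = (t - 1)(t - 3)(t - 6) / 24
Then f(t) = 2·L_0(t) - 100·L_1(t) - 763·L_2(t) - 1192·L_3(t).
Expanding and collecting terms gives f(t) = -3t^3 - 4t^2 + 4t + 5.
Check: f(6) = -763. ✓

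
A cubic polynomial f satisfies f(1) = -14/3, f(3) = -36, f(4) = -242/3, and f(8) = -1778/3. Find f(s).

Write f(s) = as^3 + bs^2 + cs + d. Substituting each data point gives a linear system:
  a + b + c + d = -14/3
  27a + 9b + 3c + d = -36
  64a + 16b + 4c + d = -242/3
  512a + 64b + 8c + d = -1778/3
Solving the system yields a = -1, b = -5/3, c = 4, d = -6.
So f(s) = -s^3 - (5/3)s^2 + 4s - 6.
Check: f(1) = -14/3. ✓

f(s) = -s^3 - (5/3)s^2 + 4s - 6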